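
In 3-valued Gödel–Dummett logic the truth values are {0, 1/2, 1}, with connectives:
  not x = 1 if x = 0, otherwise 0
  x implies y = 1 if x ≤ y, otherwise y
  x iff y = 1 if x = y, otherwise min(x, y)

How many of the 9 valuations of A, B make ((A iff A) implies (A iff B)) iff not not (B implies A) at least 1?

5

A = 0, B = 0 ↦ 1  ≥
A = 0, B = 1/2 ↦ 1  ≥
A = 0, B = 1 ↦ 1  ≥
A = 1/2, B = 0 ↦ 0  <
A = 1/2, B = 1/2 ↦ 1  ≥
A = 1/2, B = 1 ↦ 1/2  <
A = 1, B = 0 ↦ 0  <
A = 1, B = 1/2 ↦ 1/2  <
A = 1, B = 1 ↦ 1  ≥
So 5 of the 9 assignments meet the threshold.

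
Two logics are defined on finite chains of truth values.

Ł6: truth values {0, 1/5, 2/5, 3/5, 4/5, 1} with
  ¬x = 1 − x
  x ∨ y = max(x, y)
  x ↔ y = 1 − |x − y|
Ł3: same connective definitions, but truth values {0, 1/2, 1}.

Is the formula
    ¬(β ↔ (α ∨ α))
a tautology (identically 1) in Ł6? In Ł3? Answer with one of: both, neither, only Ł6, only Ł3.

In Ł6: at α = 0, β = 0 the value is 0 — not a tautology.
In Ł3: at α = 0, β = 0 the value is 0 — not a tautology.

neither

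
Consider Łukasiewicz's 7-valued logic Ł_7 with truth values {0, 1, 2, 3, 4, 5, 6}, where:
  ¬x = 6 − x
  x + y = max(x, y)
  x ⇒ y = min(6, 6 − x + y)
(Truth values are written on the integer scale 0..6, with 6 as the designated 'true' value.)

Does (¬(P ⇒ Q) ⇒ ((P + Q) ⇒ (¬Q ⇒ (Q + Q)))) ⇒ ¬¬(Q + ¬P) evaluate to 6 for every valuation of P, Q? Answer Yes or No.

No

Counterexample: take P = 1, Q = 0.
P ⇒ Q = 1 ⇒ 0 = 5
¬(P ⇒ Q) = ¬5 = 1
P + Q = 1 + 0 = 1
¬Q = ¬0 = 6
Q + Q = 0 + 0 = 0
¬Q ⇒ (Q + Q) = 6 ⇒ 0 = 0
(P + Q) ⇒ (¬Q ⇒ (Q + Q)) = 1 ⇒ 0 = 5
¬(P ⇒ Q) ⇒ ((P + Q) ⇒ (¬Q ⇒ (Q + Q))) = 1 ⇒ 5 = 6
¬P = ¬1 = 5
Q + ¬P = 0 + 5 = 5
¬(Q + ¬P) = ¬5 = 1
¬¬(Q + ¬P) = ¬1 = 5
(¬(P ⇒ Q) ⇒ ((P + Q) ⇒ (¬Q ⇒ (Q + Q)))) ⇒ ¬¬(Q + ¬P) = 6 ⇒ 5 = 5
This gives 5 ≠ 6.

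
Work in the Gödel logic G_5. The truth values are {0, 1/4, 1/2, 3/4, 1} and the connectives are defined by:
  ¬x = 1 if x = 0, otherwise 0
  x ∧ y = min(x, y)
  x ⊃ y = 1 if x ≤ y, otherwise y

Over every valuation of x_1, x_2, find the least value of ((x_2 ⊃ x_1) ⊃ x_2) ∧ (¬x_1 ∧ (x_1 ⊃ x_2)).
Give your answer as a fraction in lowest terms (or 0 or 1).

Take x_1 = 0, x_2 = 0:
x_2 ⊃ x_1 = 0 ⊃ 0 = 1
(x_2 ⊃ x_1) ⊃ x_2 = 1 ⊃ 0 = 0
¬x_1 = ¬0 = 1
x_1 ⊃ x_2 = 0 ⊃ 0 = 1
¬x_1 ∧ (x_1 ⊃ x_2) = 1 ∧ 1 = 1
((x_2 ⊃ x_1) ⊃ x_2) ∧ (¬x_1 ∧ (x_1 ⊃ x_2)) = 0 ∧ 1 = 0
No assignment yields a value below 0, so this is the minimum.

0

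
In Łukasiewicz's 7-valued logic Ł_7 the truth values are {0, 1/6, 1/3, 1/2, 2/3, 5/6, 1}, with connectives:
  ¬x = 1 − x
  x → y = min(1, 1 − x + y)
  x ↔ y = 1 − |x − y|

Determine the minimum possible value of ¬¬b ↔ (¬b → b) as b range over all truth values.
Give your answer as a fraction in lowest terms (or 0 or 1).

1/2

Take b = 1/2:
¬b = ¬1/2 = 1/2
¬¬b = ¬1/2 = 1/2
¬b = ¬1/2 = 1/2
¬b → b = 1/2 → 1/2 = 1
¬¬b ↔ (¬b → b) = 1/2 ↔ 1 = 1/2
No assignment yields a value below 1/2, so this is the minimum.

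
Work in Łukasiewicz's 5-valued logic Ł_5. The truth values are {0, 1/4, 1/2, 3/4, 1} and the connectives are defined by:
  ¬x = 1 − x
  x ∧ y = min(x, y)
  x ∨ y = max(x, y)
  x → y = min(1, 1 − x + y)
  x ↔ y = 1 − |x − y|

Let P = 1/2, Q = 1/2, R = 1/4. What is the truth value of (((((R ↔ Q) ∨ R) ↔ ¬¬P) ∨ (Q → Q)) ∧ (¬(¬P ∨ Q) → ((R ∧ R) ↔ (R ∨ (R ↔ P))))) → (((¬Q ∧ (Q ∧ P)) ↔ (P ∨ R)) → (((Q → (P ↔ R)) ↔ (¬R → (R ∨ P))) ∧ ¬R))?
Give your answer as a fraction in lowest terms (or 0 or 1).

3/4

R ↔ Q = 1/4 ↔ 1/2 = 3/4
(R ↔ Q) ∨ R = 3/4 ∨ 1/4 = 3/4
¬P = ¬1/2 = 1/2
¬¬P = ¬1/2 = 1/2
((R ↔ Q) ∨ R) ↔ ¬¬P = 3/4 ↔ 1/2 = 3/4
Q → Q = 1/2 → 1/2 = 1
(((R ↔ Q) ∨ R) ↔ ¬¬P) ∨ (Q → Q) = 3/4 ∨ 1 = 1
¬P = ¬1/2 = 1/2
¬P ∨ Q = 1/2 ∨ 1/2 = 1/2
¬(¬P ∨ Q) = ¬1/2 = 1/2
R ∧ R = 1/4 ∧ 1/4 = 1/4
R ↔ P = 1/4 ↔ 1/2 = 3/4
R ∨ (R ↔ P) = 1/4 ∨ 3/4 = 3/4
(R ∧ R) ↔ (R ∨ (R ↔ P)) = 1/4 ↔ 3/4 = 1/2
¬(¬P ∨ Q) → ((R ∧ R) ↔ (R ∨ (R ↔ P))) = 1/2 → 1/2 = 1
((((R ↔ Q) ∨ R) ↔ ¬¬P) ∨ (Q → Q)) ∧ (¬(¬P ∨ Q) → ((R ∧ R) ↔ (R ∨ (R ↔ P)))) = 1 ∧ 1 = 1
¬Q = ¬1/2 = 1/2
Q ∧ P = 1/2 ∧ 1/2 = 1/2
¬Q ∧ (Q ∧ P) = 1/2 ∧ 1/2 = 1/2
P ∨ R = 1/2 ∨ 1/4 = 1/2
(¬Q ∧ (Q ∧ P)) ↔ (P ∨ R) = 1/2 ↔ 1/2 = 1
P ↔ R = 1/2 ↔ 1/4 = 3/4
Q → (P ↔ R) = 1/2 → 3/4 = 1
¬R = ¬1/4 = 3/4
R ∨ P = 1/4 ∨ 1/2 = 1/2
¬R → (R ∨ P) = 3/4 → 1/2 = 3/4
(Q → (P ↔ R)) ↔ (¬R → (R ∨ P)) = 1 ↔ 3/4 = 3/4
¬R = ¬1/4 = 3/4
((Q → (P ↔ R)) ↔ (¬R → (R ∨ P))) ∧ ¬R = 3/4 ∧ 3/4 = 3/4
((¬Q ∧ (Q ∧ P)) ↔ (P ∨ R)) → (((Q → (P ↔ R)) ↔ (¬R → (R ∨ P))) ∧ ¬R) = 1 → 3/4 = 3/4
(((((R ↔ Q) ∨ R) ↔ ¬¬P) ∨ (Q → Q)) ∧ (¬(¬P ∨ Q) → ((R ∧ R) ↔ (R ∨ (R ↔ P))))) → (((¬Q ∧ (Q ∧ P)) ↔ (P ∨ R)) → (((Q → (P ↔ R)) ↔ (¬R → (R ∨ P))) ∧ ¬R)) = 1 → 3/4 = 3/4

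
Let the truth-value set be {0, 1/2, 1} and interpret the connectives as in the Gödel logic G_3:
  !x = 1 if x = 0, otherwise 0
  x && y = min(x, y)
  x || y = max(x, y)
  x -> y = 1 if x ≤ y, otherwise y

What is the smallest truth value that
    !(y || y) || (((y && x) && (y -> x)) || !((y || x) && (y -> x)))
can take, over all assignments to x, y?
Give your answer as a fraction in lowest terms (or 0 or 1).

Take x = 1/2, y = 1/2:
y || y = 1/2 || 1/2 = 1/2
!(y || y) = !1/2 = 0
y && x = 1/2 && 1/2 = 1/2
y -> x = 1/2 -> 1/2 = 1
(y && x) && (y -> x) = 1/2 && 1 = 1/2
y || x = 1/2 || 1/2 = 1/2
y -> x = 1/2 -> 1/2 = 1
(y || x) && (y -> x) = 1/2 && 1 = 1/2
!((y || x) && (y -> x)) = !1/2 = 0
((y && x) && (y -> x)) || !((y || x) && (y -> x)) = 1/2 || 0 = 1/2
!(y || y) || (((y && x) && (y -> x)) || !((y || x) && (y -> x))) = 0 || 1/2 = 1/2
No assignment yields a value below 1/2, so this is the minimum.

1/2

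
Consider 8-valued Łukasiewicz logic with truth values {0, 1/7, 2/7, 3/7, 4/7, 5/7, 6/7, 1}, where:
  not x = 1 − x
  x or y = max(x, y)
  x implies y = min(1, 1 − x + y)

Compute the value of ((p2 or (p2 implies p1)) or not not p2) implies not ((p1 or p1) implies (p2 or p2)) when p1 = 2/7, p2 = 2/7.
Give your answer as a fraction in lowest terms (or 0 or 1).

p2 implies p1 = 2/7 implies 2/7 = 1
p2 or (p2 implies p1) = 2/7 or 1 = 1
not p2 = not 2/7 = 5/7
not not p2 = not 5/7 = 2/7
(p2 or (p2 implies p1)) or not not p2 = 1 or 2/7 = 1
p1 or p1 = 2/7 or 2/7 = 2/7
p2 or p2 = 2/7 or 2/7 = 2/7
(p1 or p1) implies (p2 or p2) = 2/7 implies 2/7 = 1
not ((p1 or p1) implies (p2 or p2)) = not 1 = 0
((p2 or (p2 implies p1)) or not not p2) implies not ((p1 or p1) implies (p2 or p2)) = 1 implies 0 = 0

0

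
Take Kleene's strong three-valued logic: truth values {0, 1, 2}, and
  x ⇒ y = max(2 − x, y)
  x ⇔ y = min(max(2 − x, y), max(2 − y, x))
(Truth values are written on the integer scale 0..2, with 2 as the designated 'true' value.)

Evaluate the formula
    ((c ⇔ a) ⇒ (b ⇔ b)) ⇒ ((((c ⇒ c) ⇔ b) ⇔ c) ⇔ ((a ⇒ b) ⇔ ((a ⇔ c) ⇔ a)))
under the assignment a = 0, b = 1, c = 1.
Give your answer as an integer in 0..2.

1

c ⇔ a = 1 ⇔ 0 = 1
b ⇔ b = 1 ⇔ 1 = 1
(c ⇔ a) ⇒ (b ⇔ b) = 1 ⇒ 1 = 1
c ⇒ c = 1 ⇒ 1 = 1
(c ⇒ c) ⇔ b = 1 ⇔ 1 = 1
((c ⇒ c) ⇔ b) ⇔ c = 1 ⇔ 1 = 1
a ⇒ b = 0 ⇒ 1 = 2
a ⇔ c = 0 ⇔ 1 = 1
(a ⇔ c) ⇔ a = 1 ⇔ 0 = 1
(a ⇒ b) ⇔ ((a ⇔ c) ⇔ a) = 2 ⇔ 1 = 1
(((c ⇒ c) ⇔ b) ⇔ c) ⇔ ((a ⇒ b) ⇔ ((a ⇔ c) ⇔ a)) = 1 ⇔ 1 = 1
((c ⇔ a) ⇒ (b ⇔ b)) ⇒ ((((c ⇒ c) ⇔ b) ⇔ c) ⇔ ((a ⇒ b) ⇔ ((a ⇔ c) ⇔ a))) = 1 ⇒ 1 = 1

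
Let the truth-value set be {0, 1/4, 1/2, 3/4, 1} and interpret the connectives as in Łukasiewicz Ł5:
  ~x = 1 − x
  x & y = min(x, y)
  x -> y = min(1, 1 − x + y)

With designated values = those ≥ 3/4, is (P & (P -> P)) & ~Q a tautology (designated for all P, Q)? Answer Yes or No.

Counterexample: take P = 0, Q = 0.
P -> P = 0 -> 0 = 1
P & (P -> P) = 0 & 1 = 0
~Q = ~0 = 1
(P & (P -> P)) & ~Q = 0 & 1 = 0
This gives 0, which is below 3/4.

No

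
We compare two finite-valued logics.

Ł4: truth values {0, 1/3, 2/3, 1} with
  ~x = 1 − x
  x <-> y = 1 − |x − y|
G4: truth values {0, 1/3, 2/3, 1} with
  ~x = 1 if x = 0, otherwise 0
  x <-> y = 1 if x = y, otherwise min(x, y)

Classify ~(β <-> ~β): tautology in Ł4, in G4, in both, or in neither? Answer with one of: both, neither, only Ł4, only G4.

only G4

In Ł4: at β = 1/3 the value is 1/3 — not a tautology.
In G4: every assignment gives 1 — tautology.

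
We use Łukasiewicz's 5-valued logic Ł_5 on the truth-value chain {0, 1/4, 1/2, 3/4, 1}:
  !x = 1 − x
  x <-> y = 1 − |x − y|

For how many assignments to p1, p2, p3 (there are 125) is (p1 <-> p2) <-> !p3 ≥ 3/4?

value 1: 25 assignments (counts)
value 3/4: 43 assignments (counts)
value 1/2: 31 assignments
value 1/4: 19 assignments
value 0: 7 assignments
So 68 of the 125 assignments meet the threshold.

68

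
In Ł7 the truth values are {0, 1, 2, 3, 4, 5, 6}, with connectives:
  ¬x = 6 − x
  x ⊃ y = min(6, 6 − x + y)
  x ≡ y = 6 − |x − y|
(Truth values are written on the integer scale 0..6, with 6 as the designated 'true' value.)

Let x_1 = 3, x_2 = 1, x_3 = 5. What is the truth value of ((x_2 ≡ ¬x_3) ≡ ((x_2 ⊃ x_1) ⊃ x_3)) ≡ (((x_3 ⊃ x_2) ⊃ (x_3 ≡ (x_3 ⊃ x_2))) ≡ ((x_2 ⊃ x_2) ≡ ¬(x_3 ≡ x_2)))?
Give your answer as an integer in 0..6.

¬x_3 = ¬5 = 1
x_2 ≡ ¬x_3 = 1 ≡ 1 = 6
x_2 ⊃ x_1 = 1 ⊃ 3 = 6
(x_2 ⊃ x_1) ⊃ x_3 = 6 ⊃ 5 = 5
(x_2 ≡ ¬x_3) ≡ ((x_2 ⊃ x_1) ⊃ x_3) = 6 ≡ 5 = 5
x_3 ⊃ x_2 = 5 ⊃ 1 = 2
x_3 ⊃ x_2 = 5 ⊃ 1 = 2
x_3 ≡ (x_3 ⊃ x_2) = 5 ≡ 2 = 3
(x_3 ⊃ x_2) ⊃ (x_3 ≡ (x_3 ⊃ x_2)) = 2 ⊃ 3 = 6
x_2 ⊃ x_2 = 1 ⊃ 1 = 6
x_3 ≡ x_2 = 5 ≡ 1 = 2
¬(x_3 ≡ x_2) = ¬2 = 4
(x_2 ⊃ x_2) ≡ ¬(x_3 ≡ x_2) = 6 ≡ 4 = 4
((x_3 ⊃ x_2) ⊃ (x_3 ≡ (x_3 ⊃ x_2))) ≡ ((x_2 ⊃ x_2) ≡ ¬(x_3 ≡ x_2)) = 6 ≡ 4 = 4
((x_2 ≡ ¬x_3) ≡ ((x_2 ⊃ x_1) ⊃ x_3)) ≡ (((x_3 ⊃ x_2) ⊃ (x_3 ≡ (x_3 ⊃ x_2))) ≡ ((x_2 ⊃ x_2) ≡ ¬(x_3 ≡ x_2))) = 5 ≡ 4 = 5

5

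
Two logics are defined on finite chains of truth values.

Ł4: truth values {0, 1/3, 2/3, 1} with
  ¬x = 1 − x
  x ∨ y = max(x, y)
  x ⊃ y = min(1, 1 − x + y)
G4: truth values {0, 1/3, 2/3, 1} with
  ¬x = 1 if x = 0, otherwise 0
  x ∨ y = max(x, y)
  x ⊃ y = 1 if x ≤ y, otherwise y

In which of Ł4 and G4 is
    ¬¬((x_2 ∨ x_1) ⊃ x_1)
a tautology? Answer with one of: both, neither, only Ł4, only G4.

neither

In Ł4: at x_1 = 0, x_2 = 1/3 the value is 2/3 — not a tautology.
In G4: at x_1 = 0, x_2 = 1/3 the value is 0 — not a tautology.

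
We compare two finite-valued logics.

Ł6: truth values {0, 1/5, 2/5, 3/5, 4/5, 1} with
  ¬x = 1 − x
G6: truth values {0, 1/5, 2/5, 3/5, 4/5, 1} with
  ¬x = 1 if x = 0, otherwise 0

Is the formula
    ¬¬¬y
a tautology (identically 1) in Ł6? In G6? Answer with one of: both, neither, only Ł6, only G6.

In Ł6: at y = 1/5 the value is 4/5 — not a tautology.
In G6: at y = 1/5 the value is 0 — not a tautology.

neither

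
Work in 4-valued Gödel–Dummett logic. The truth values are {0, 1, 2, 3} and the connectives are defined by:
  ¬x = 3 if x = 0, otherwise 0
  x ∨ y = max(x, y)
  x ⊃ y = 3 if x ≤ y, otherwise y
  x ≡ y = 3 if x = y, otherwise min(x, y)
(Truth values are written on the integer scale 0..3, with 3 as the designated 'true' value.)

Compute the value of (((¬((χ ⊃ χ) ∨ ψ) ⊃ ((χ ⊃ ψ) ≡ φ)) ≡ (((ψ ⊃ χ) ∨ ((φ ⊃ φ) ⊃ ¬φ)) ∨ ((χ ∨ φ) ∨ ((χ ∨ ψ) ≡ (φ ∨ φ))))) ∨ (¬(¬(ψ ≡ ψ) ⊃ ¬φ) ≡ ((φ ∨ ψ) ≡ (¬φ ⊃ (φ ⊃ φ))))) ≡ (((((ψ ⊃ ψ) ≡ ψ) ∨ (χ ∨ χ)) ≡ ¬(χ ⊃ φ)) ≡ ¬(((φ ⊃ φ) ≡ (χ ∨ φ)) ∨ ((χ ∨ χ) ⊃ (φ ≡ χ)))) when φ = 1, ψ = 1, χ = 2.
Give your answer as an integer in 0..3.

3

χ ⊃ χ = 2 ⊃ 2 = 3
(χ ⊃ χ) ∨ ψ = 3 ∨ 1 = 3
¬((χ ⊃ χ) ∨ ψ) = ¬3 = 0
χ ⊃ ψ = 2 ⊃ 1 = 1
(χ ⊃ ψ) ≡ φ = 1 ≡ 1 = 3
¬((χ ⊃ χ) ∨ ψ) ⊃ ((χ ⊃ ψ) ≡ φ) = 0 ⊃ 3 = 3
ψ ⊃ χ = 1 ⊃ 2 = 3
φ ⊃ φ = 1 ⊃ 1 = 3
¬φ = ¬1 = 0
(φ ⊃ φ) ⊃ ¬φ = 3 ⊃ 0 = 0
(ψ ⊃ χ) ∨ ((φ ⊃ φ) ⊃ ¬φ) = 3 ∨ 0 = 3
χ ∨ φ = 2 ∨ 1 = 2
χ ∨ ψ = 2 ∨ 1 = 2
φ ∨ φ = 1 ∨ 1 = 1
(χ ∨ ψ) ≡ (φ ∨ φ) = 2 ≡ 1 = 1
(χ ∨ φ) ∨ ((χ ∨ ψ) ≡ (φ ∨ φ)) = 2 ∨ 1 = 2
((ψ ⊃ χ) ∨ ((φ ⊃ φ) ⊃ ¬φ)) ∨ ((χ ∨ φ) ∨ ((χ ∨ ψ) ≡ (φ ∨ φ))) = 3 ∨ 2 = 3
(¬((χ ⊃ χ) ∨ ψ) ⊃ ((χ ⊃ ψ) ≡ φ)) ≡ (((ψ ⊃ χ) ∨ ((φ ⊃ φ) ⊃ ¬φ)) ∨ ((χ ∨ φ) ∨ ((χ ∨ ψ) ≡ (φ ∨ φ)))) = 3 ≡ 3 = 3
ψ ≡ ψ = 1 ≡ 1 = 3
¬(ψ ≡ ψ) = ¬3 = 0
¬φ = ¬1 = 0
¬(ψ ≡ ψ) ⊃ ¬φ = 0 ⊃ 0 = 3
¬(¬(ψ ≡ ψ) ⊃ ¬φ) = ¬3 = 0
φ ∨ ψ = 1 ∨ 1 = 1
¬φ = ¬1 = 0
φ ⊃ φ = 1 ⊃ 1 = 3
¬φ ⊃ (φ ⊃ φ) = 0 ⊃ 3 = 3
(φ ∨ ψ) ≡ (¬φ ⊃ (φ ⊃ φ)) = 1 ≡ 3 = 1
¬(¬(ψ ≡ ψ) ⊃ ¬φ) ≡ ((φ ∨ ψ) ≡ (¬φ ⊃ (φ ⊃ φ))) = 0 ≡ 1 = 0
((¬((χ ⊃ χ) ∨ ψ) ⊃ ((χ ⊃ ψ) ≡ φ)) ≡ (((ψ ⊃ χ) ∨ ((φ ⊃ φ) ⊃ ¬φ)) ∨ ((χ ∨ φ) ∨ ((χ ∨ ψ) ≡ (φ ∨ φ))))) ∨ (¬(¬(ψ ≡ ψ) ⊃ ¬φ) ≡ ((φ ∨ ψ) ≡ (¬φ ⊃ (φ ⊃ φ)))) = 3 ∨ 0 = 3
ψ ⊃ ψ = 1 ⊃ 1 = 3
(ψ ⊃ ψ) ≡ ψ = 3 ≡ 1 = 1
χ ∨ χ = 2 ∨ 2 = 2
((ψ ⊃ ψ) ≡ ψ) ∨ (χ ∨ χ) = 1 ∨ 2 = 2
χ ⊃ φ = 2 ⊃ 1 = 1
¬(χ ⊃ φ) = ¬1 = 0
(((ψ ⊃ ψ) ≡ ψ) ∨ (χ ∨ χ)) ≡ ¬(χ ⊃ φ) = 2 ≡ 0 = 0
φ ⊃ φ = 1 ⊃ 1 = 3
χ ∨ φ = 2 ∨ 1 = 2
(φ ⊃ φ) ≡ (χ ∨ φ) = 3 ≡ 2 = 2
χ ∨ χ = 2 ∨ 2 = 2
φ ≡ χ = 1 ≡ 2 = 1
(χ ∨ χ) ⊃ (φ ≡ χ) = 2 ⊃ 1 = 1
((φ ⊃ φ) ≡ (χ ∨ φ)) ∨ ((χ ∨ χ) ⊃ (φ ≡ χ)) = 2 ∨ 1 = 2
¬(((φ ⊃ φ) ≡ (χ ∨ φ)) ∨ ((χ ∨ χ) ⊃ (φ ≡ χ))) = ¬2 = 0
((((ψ ⊃ ψ) ≡ ψ) ∨ (χ ∨ χ)) ≡ ¬(χ ⊃ φ)) ≡ ¬(((φ ⊃ φ) ≡ (χ ∨ φ)) ∨ ((χ ∨ χ) ⊃ (φ ≡ χ))) = 0 ≡ 0 = 3
(((¬((χ ⊃ χ) ∨ ψ) ⊃ ((χ ⊃ ψ) ≡ φ)) ≡ (((ψ ⊃ χ) ∨ ((φ ⊃ φ) ⊃ ¬φ)) ∨ ((χ ∨ φ) ∨ ((χ ∨ ψ) ≡ (φ ∨ φ))))) ∨ (¬(¬(ψ ≡ ψ) ⊃ ¬φ) ≡ ((φ ∨ ψ) ≡ (¬φ ⊃ (φ ⊃ φ))))) ≡ (((((ψ ⊃ ψ) ≡ ψ) ∨ (χ ∨ χ)) ≡ ¬(χ ⊃ φ)) ≡ ¬(((φ ⊃ φ) ≡ (χ ∨ φ)) ∨ ((χ ∨ χ) ⊃ (φ ≡ χ)))) = 3 ≡ 3 = 3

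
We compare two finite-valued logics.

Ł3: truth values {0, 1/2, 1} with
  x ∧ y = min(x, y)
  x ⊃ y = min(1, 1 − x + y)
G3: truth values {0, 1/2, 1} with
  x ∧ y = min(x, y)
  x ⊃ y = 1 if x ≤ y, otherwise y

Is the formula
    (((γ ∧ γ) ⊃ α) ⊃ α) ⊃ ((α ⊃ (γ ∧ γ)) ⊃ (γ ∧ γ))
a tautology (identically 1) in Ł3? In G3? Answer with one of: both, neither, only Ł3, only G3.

only Ł3

In Ł3: every assignment gives 1 — tautology.
In G3: at α = 0, γ = 1/2 the value is 1/2 — not a tautology.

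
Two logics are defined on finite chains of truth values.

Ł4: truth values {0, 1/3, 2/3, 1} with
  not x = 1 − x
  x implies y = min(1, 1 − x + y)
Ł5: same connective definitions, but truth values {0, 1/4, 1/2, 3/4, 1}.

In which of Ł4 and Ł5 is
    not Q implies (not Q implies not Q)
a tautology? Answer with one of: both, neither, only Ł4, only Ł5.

both

In Ł4: every assignment gives 1 — tautology.
In Ł5: every assignment gives 1 — tautology.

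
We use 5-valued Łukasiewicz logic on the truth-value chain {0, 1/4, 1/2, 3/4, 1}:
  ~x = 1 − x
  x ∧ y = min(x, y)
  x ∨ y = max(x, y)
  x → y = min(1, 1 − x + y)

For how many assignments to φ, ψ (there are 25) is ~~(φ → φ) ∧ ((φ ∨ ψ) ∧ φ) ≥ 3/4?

10

value 1: 5 assignments (counts)
value 3/4: 5 assignments (counts)
value 1/2: 5 assignments
value 1/4: 5 assignments
value 0: 5 assignments
So 10 of the 25 assignments meet the threshold.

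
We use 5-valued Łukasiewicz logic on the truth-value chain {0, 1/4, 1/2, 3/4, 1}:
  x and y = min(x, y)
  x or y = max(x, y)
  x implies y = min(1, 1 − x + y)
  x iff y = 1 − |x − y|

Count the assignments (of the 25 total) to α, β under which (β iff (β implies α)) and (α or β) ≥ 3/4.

6

value 1: 1 assignment (counts)
value 3/4: 5 assignments (counts)
value 1/2: 7 assignments
value 1/4: 6 assignments
value 0: 6 assignments
So 6 of the 25 assignments meet the threshold.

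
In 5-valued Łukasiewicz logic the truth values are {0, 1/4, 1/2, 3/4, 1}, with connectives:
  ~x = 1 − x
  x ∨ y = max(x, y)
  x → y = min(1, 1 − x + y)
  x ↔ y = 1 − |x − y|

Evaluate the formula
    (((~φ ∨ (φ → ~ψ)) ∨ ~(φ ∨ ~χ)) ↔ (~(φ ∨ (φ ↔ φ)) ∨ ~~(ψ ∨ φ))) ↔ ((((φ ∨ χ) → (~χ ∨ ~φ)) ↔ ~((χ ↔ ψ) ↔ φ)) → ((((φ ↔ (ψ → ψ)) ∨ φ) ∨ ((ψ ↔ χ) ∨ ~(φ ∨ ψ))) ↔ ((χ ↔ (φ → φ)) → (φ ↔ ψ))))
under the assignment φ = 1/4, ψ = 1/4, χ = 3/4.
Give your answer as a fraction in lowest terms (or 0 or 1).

1/4

~φ = ~1/4 = 3/4
~ψ = ~1/4 = 3/4
φ → ~ψ = 1/4 → 3/4 = 1
~φ ∨ (φ → ~ψ) = 3/4 ∨ 1 = 1
~χ = ~3/4 = 1/4
φ ∨ ~χ = 1/4 ∨ 1/4 = 1/4
~(φ ∨ ~χ) = ~1/4 = 3/4
(~φ ∨ (φ → ~ψ)) ∨ ~(φ ∨ ~χ) = 1 ∨ 3/4 = 1
φ ↔ φ = 1/4 ↔ 1/4 = 1
φ ∨ (φ ↔ φ) = 1/4 ∨ 1 = 1
~(φ ∨ (φ ↔ φ)) = ~1 = 0
ψ ∨ φ = 1/4 ∨ 1/4 = 1/4
~(ψ ∨ φ) = ~1/4 = 3/4
~~(ψ ∨ φ) = ~3/4 = 1/4
~(φ ∨ (φ ↔ φ)) ∨ ~~(ψ ∨ φ) = 0 ∨ 1/4 = 1/4
((~φ ∨ (φ → ~ψ)) ∨ ~(φ ∨ ~χ)) ↔ (~(φ ∨ (φ ↔ φ)) ∨ ~~(ψ ∨ φ)) = 1 ↔ 1/4 = 1/4
φ ∨ χ = 1/4 ∨ 3/4 = 3/4
~χ = ~3/4 = 1/4
~φ = ~1/4 = 3/4
~χ ∨ ~φ = 1/4 ∨ 3/4 = 3/4
(φ ∨ χ) → (~χ ∨ ~φ) = 3/4 → 3/4 = 1
χ ↔ ψ = 3/4 ↔ 1/4 = 1/2
(χ ↔ ψ) ↔ φ = 1/2 ↔ 1/4 = 3/4
~((χ ↔ ψ) ↔ φ) = ~3/4 = 1/4
((φ ∨ χ) → (~χ ∨ ~φ)) ↔ ~((χ ↔ ψ) ↔ φ) = 1 ↔ 1/4 = 1/4
ψ → ψ = 1/4 → 1/4 = 1
φ ↔ (ψ → ψ) = 1/4 ↔ 1 = 1/4
(φ ↔ (ψ → ψ)) ∨ φ = 1/4 ∨ 1/4 = 1/4
ψ ↔ χ = 1/4 ↔ 3/4 = 1/2
φ ∨ ψ = 1/4 ∨ 1/4 = 1/4
~(φ ∨ ψ) = ~1/4 = 3/4
(ψ ↔ χ) ∨ ~(φ ∨ ψ) = 1/2 ∨ 3/4 = 3/4
((φ ↔ (ψ → ψ)) ∨ φ) ∨ ((ψ ↔ χ) ∨ ~(φ ∨ ψ)) = 1/4 ∨ 3/4 = 3/4
φ → φ = 1/4 → 1/4 = 1
χ ↔ (φ → φ) = 3/4 ↔ 1 = 3/4
φ ↔ ψ = 1/4 ↔ 1/4 = 1
(χ ↔ (φ → φ)) → (φ ↔ ψ) = 3/4 → 1 = 1
(((φ ↔ (ψ → ψ)) ∨ φ) ∨ ((ψ ↔ χ) ∨ ~(φ ∨ ψ))) ↔ ((χ ↔ (φ → φ)) → (φ ↔ ψ)) = 3/4 ↔ 1 = 3/4
(((φ ∨ χ) → (~χ ∨ ~φ)) ↔ ~((χ ↔ ψ) ↔ φ)) → ((((φ ↔ (ψ → ψ)) ∨ φ) ∨ ((ψ ↔ χ) ∨ ~(φ ∨ ψ))) ↔ ((χ ↔ (φ → φ)) → (φ ↔ ψ))) = 1/4 → 3/4 = 1
(((~φ ∨ (φ → ~ψ)) ∨ ~(φ ∨ ~χ)) ↔ (~(φ ∨ (φ ↔ φ)) ∨ ~~(ψ ∨ φ))) ↔ ((((φ ∨ χ) → (~χ ∨ ~φ)) ↔ ~((χ ↔ ψ) ↔ φ)) → ((((φ ↔ (ψ → ψ)) ∨ φ) ∨ ((ψ ↔ χ) ∨ ~(φ ∨ ψ))) ↔ ((χ ↔ (φ → φ)) → (φ ↔ ψ)))) = 1/4 ↔ 1 = 1/4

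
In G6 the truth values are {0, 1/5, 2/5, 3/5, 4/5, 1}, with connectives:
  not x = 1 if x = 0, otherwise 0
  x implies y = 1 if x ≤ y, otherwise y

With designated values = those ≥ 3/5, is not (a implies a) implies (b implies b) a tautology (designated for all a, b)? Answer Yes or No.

At a = 3/5, b = 2/5, for instance:
a implies a = 3/5 implies 3/5 = 1
not (a implies a) = not 1 = 0
b implies b = 2/5 implies 2/5 = 1
not (a implies a) implies (b implies b) = 0 implies 1 = 1
and checking the remaining 35 assignments likewise gives ≥ 3/5 in every case.

Yes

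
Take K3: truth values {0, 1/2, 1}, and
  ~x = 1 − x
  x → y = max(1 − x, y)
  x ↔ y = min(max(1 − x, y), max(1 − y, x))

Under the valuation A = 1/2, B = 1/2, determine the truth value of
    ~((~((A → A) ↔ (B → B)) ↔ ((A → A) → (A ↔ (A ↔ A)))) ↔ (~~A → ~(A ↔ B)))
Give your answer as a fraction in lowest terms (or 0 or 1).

A → A = 1/2 → 1/2 = 1/2
B → B = 1/2 → 1/2 = 1/2
(A → A) ↔ (B → B) = 1/2 ↔ 1/2 = 1/2
~((A → A) ↔ (B → B)) = ~1/2 = 1/2
A → A = 1/2 → 1/2 = 1/2
A ↔ A = 1/2 ↔ 1/2 = 1/2
A ↔ (A ↔ A) = 1/2 ↔ 1/2 = 1/2
(A → A) → (A ↔ (A ↔ A)) = 1/2 → 1/2 = 1/2
~((A → A) ↔ (B → B)) ↔ ((A → A) → (A ↔ (A ↔ A))) = 1/2 ↔ 1/2 = 1/2
~A = ~1/2 = 1/2
~~A = ~1/2 = 1/2
A ↔ B = 1/2 ↔ 1/2 = 1/2
~(A ↔ B) = ~1/2 = 1/2
~~A → ~(A ↔ B) = 1/2 → 1/2 = 1/2
(~((A → A) ↔ (B → B)) ↔ ((A → A) → (A ↔ (A ↔ A)))) ↔ (~~A → ~(A ↔ B)) = 1/2 ↔ 1/2 = 1/2
~((~((A → A) ↔ (B → B)) ↔ ((A → A) → (A ↔ (A ↔ A)))) ↔ (~~A → ~(A ↔ B))) = ~1/2 = 1/2

1/2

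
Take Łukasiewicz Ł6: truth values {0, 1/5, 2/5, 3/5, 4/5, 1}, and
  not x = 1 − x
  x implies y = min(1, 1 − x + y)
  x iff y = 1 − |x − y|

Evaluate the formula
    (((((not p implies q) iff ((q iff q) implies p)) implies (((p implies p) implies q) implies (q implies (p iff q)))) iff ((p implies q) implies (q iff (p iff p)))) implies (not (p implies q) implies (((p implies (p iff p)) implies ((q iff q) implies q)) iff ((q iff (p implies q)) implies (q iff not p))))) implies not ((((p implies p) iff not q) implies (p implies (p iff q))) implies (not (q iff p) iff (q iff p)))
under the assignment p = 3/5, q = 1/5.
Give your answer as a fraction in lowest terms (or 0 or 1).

1/5

not p = not 3/5 = 2/5
not p implies q = 2/5 implies 1/5 = 4/5
q iff q = 1/5 iff 1/5 = 1
(q iff q) implies p = 1 implies 3/5 = 3/5
(not p implies q) iff ((q iff q) implies p) = 4/5 iff 3/5 = 4/5
p implies p = 3/5 implies 3/5 = 1
(p implies p) implies q = 1 implies 1/5 = 1/5
p iff q = 3/5 iff 1/5 = 3/5
q implies (p iff q) = 1/5 implies 3/5 = 1
((p implies p) implies q) implies (q implies (p iff q)) = 1/5 implies 1 = 1
((not p implies q) iff ((q iff q) implies p)) implies (((p implies p) implies q) implies (q implies (p iff q))) = 4/5 implies 1 = 1
p implies q = 3/5 implies 1/5 = 3/5
p iff p = 3/5 iff 3/5 = 1
q iff (p iff p) = 1/5 iff 1 = 1/5
(p implies q) implies (q iff (p iff p)) = 3/5 implies 1/5 = 3/5
(((not p implies q) iff ((q iff q) implies p)) implies (((p implies p) implies q) implies (q implies (p iff q)))) iff ((p implies q) implies (q iff (p iff p))) = 1 iff 3/5 = 3/5
p implies q = 3/5 implies 1/5 = 3/5
not (p implies q) = not 3/5 = 2/5
p iff p = 3/5 iff 3/5 = 1
p implies (p iff p) = 3/5 implies 1 = 1
q iff q = 1/5 iff 1/5 = 1
(q iff q) implies q = 1 implies 1/5 = 1/5
(p implies (p iff p)) implies ((q iff q) implies q) = 1 implies 1/5 = 1/5
p implies q = 3/5 implies 1/5 = 3/5
q iff (p implies q) = 1/5 iff 3/5 = 3/5
not p = not 3/5 = 2/5
q iff not p = 1/5 iff 2/5 = 4/5
(q iff (p implies q)) implies (q iff not p) = 3/5 implies 4/5 = 1
((p implies (p iff p)) implies ((q iff q) implies q)) iff ((q iff (p implies q)) implies (q iff not p)) = 1/5 iff 1 = 1/5
not (p implies q) implies (((p implies (p iff p)) implies ((q iff q) implies q)) iff ((q iff (p implies q)) implies (q iff not p))) = 2/5 implies 1/5 = 4/5
((((not p implies q) iff ((q iff q) implies p)) implies (((p implies p) implies q) implies (q implies (p iff q)))) iff ((p implies q) implies (q iff (p iff p)))) implies (not (p implies q) implies (((p implies (p iff p)) implies ((q iff q) implies q)) iff ((q iff (p implies q)) implies (q iff not p)))) = 3/5 implies 4/5 = 1
p implies p = 3/5 implies 3/5 = 1
not q = not 1/5 = 4/5
(p implies p) iff not q = 1 iff 4/5 = 4/5
p iff q = 3/5 iff 1/5 = 3/5
p implies (p iff q) = 3/5 implies 3/5 = 1
((p implies p) iff not q) implies (p implies (p iff q)) = 4/5 implies 1 = 1
q iff p = 1/5 iff 3/5 = 3/5
not (q iff p) = not 3/5 = 2/5
q iff p = 1/5 iff 3/5 = 3/5
not (q iff p) iff (q iff p) = 2/5 iff 3/5 = 4/5
(((p implies p) iff not q) implies (p implies (p iff q))) implies (not (q iff p) iff (q iff p)) = 1 implies 4/5 = 4/5
not ((((p implies p) iff not q) implies (p implies (p iff q))) implies (not (q iff p) iff (q iff p))) = not 4/5 = 1/5
(((((not p implies q) iff ((q iff q) implies p)) implies (((p implies p) implies q) implies (q implies (p iff q)))) iff ((p implies q) implies (q iff (p iff p)))) implies (not (p implies q) implies (((p implies (p iff p)) implies ((q iff q) implies q)) iff ((q iff (p implies q)) implies (q iff not p))))) implies not ((((p implies p) iff not q) implies (p implies (p iff q))) implies (not (q iff p) iff (q iff p))) = 1 implies 1/5 = 1/5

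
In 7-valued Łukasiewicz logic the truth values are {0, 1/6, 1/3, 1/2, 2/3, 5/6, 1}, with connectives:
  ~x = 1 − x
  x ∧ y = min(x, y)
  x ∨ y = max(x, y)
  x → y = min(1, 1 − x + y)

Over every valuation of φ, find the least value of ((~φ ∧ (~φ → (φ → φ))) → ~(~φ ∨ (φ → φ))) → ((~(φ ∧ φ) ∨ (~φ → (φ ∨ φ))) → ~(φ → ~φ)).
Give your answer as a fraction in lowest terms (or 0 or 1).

Take φ = 1/2:
~φ = ~1/2 = 1/2
~φ = ~1/2 = 1/2
φ → φ = 1/2 → 1/2 = 1
~φ → (φ → φ) = 1/2 → 1 = 1
~φ ∧ (~φ → (φ → φ)) = 1/2 ∧ 1 = 1/2
~φ = ~1/2 = 1/2
φ → φ = 1/2 → 1/2 = 1
~φ ∨ (φ → φ) = 1/2 ∨ 1 = 1
~(~φ ∨ (φ → φ)) = ~1 = 0
(~φ ∧ (~φ → (φ → φ))) → ~(~φ ∨ (φ → φ)) = 1/2 → 0 = 1/2
φ ∧ φ = 1/2 ∧ 1/2 = 1/2
~(φ ∧ φ) = ~1/2 = 1/2
~φ = ~1/2 = 1/2
φ ∨ φ = 1/2 ∨ 1/2 = 1/2
~φ → (φ ∨ φ) = 1/2 → 1/2 = 1
~(φ ∧ φ) ∨ (~φ → (φ ∨ φ)) = 1/2 ∨ 1 = 1
~φ = ~1/2 = 1/2
φ → ~φ = 1/2 → 1/2 = 1
~(φ → ~φ) = ~1 = 0
(~(φ ∧ φ) ∨ (~φ → (φ ∨ φ))) → ~(φ → ~φ) = 1 → 0 = 0
((~φ ∧ (~φ → (φ → φ))) → ~(~φ ∨ (φ → φ))) → ((~(φ ∧ φ) ∨ (~φ → (φ ∨ φ))) → ~(φ → ~φ)) = 1/2 → 0 = 1/2
No assignment yields a value below 1/2, so this is the minimum.

1/2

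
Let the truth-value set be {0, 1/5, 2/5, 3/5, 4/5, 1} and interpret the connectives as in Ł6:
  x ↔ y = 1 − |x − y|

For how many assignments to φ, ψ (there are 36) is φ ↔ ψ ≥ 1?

value 1: 6 assignments (counts)
value 4/5: 10 assignments
value 3/5: 8 assignments
value 2/5: 6 assignments
value 1/5: 4 assignments
value 0: 2 assignments
So 6 of the 36 assignments meet the threshold.

6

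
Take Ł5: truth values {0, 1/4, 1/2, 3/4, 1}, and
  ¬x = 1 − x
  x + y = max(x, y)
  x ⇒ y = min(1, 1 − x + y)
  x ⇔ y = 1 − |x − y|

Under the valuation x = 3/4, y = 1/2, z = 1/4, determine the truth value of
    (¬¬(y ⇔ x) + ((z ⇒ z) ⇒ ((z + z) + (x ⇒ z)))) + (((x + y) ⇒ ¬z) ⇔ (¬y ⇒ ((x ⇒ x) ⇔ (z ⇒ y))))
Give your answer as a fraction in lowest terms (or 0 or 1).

1

y ⇔ x = 1/2 ⇔ 3/4 = 3/4
¬(y ⇔ x) = ¬3/4 = 1/4
¬¬(y ⇔ x) = ¬1/4 = 3/4
z ⇒ z = 1/4 ⇒ 1/4 = 1
z + z = 1/4 + 1/4 = 1/4
x ⇒ z = 3/4 ⇒ 1/4 = 1/2
(z + z) + (x ⇒ z) = 1/4 + 1/2 = 1/2
(z ⇒ z) ⇒ ((z + z) + (x ⇒ z)) = 1 ⇒ 1/2 = 1/2
¬¬(y ⇔ x) + ((z ⇒ z) ⇒ ((z + z) + (x ⇒ z))) = 3/4 + 1/2 = 3/4
x + y = 3/4 + 1/2 = 3/4
¬z = ¬1/4 = 3/4
(x + y) ⇒ ¬z = 3/4 ⇒ 3/4 = 1
¬y = ¬1/2 = 1/2
x ⇒ x = 3/4 ⇒ 3/4 = 1
z ⇒ y = 1/4 ⇒ 1/2 = 1
(x ⇒ x) ⇔ (z ⇒ y) = 1 ⇔ 1 = 1
¬y ⇒ ((x ⇒ x) ⇔ (z ⇒ y)) = 1/2 ⇒ 1 = 1
((x + y) ⇒ ¬z) ⇔ (¬y ⇒ ((x ⇒ x) ⇔ (z ⇒ y))) = 1 ⇔ 1 = 1
(¬¬(y ⇔ x) + ((z ⇒ z) ⇒ ((z + z) + (x ⇒ z)))) + (((x + y) ⇒ ¬z) ⇔ (¬y ⇒ ((x ⇒ x) ⇔ (z ⇒ y)))) = 3/4 + 1 = 1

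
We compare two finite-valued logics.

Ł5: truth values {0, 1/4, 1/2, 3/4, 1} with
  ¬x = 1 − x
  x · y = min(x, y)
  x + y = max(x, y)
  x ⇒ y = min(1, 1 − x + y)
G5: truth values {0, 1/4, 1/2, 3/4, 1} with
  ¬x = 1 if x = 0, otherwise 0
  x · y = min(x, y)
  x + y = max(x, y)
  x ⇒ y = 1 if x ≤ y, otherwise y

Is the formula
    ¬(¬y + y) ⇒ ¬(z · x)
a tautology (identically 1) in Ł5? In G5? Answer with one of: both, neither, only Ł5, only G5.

only G5

In Ł5: at x = 3/4, y = 1/2, z = 3/4 the value is 3/4 — not a tautology.
In G5: every assignment gives 1 — tautology.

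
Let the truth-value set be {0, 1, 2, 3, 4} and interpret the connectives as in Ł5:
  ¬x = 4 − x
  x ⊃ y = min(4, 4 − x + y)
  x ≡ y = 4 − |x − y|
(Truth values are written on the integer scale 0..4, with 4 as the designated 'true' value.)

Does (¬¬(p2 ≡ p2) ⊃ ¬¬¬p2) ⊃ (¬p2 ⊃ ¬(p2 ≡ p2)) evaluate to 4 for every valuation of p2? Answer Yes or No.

No

Counterexample: take p2 = 0.
p2 ≡ p2 = 0 ≡ 0 = 4
¬(p2 ≡ p2) = ¬4 = 0
¬¬(p2 ≡ p2) = ¬0 = 4
¬p2 = ¬0 = 4
¬¬p2 = ¬4 = 0
¬¬¬p2 = ¬0 = 4
¬¬(p2 ≡ p2) ⊃ ¬¬¬p2 = 4 ⊃ 4 = 4
¬p2 = ¬0 = 4
p2 ≡ p2 = 0 ≡ 0 = 4
¬(p2 ≡ p2) = ¬4 = 0
¬p2 ⊃ ¬(p2 ≡ p2) = 4 ⊃ 0 = 0
(¬¬(p2 ≡ p2) ⊃ ¬¬¬p2) ⊃ (¬p2 ⊃ ¬(p2 ≡ p2)) = 4 ⊃ 0 = 0
This gives 0 ≠ 4.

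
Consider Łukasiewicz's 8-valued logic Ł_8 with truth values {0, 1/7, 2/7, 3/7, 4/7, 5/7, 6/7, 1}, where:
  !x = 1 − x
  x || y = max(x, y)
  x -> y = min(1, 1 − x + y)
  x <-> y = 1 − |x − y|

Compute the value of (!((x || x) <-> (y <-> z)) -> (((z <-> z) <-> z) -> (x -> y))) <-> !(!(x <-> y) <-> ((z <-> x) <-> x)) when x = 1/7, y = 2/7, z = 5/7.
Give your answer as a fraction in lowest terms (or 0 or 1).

x || x = 1/7 || 1/7 = 1/7
y <-> z = 2/7 <-> 5/7 = 4/7
(x || x) <-> (y <-> z) = 1/7 <-> 4/7 = 4/7
!((x || x) <-> (y <-> z)) = !4/7 = 3/7
z <-> z = 5/7 <-> 5/7 = 1
(z <-> z) <-> z = 1 <-> 5/7 = 5/7
x -> y = 1/7 -> 2/7 = 1
((z <-> z) <-> z) -> (x -> y) = 5/7 -> 1 = 1
!((x || x) <-> (y <-> z)) -> (((z <-> z) <-> z) -> (x -> y)) = 3/7 -> 1 = 1
x <-> y = 1/7 <-> 2/7 = 6/7
!(x <-> y) = !6/7 = 1/7
z <-> x = 5/7 <-> 1/7 = 3/7
(z <-> x) <-> x = 3/7 <-> 1/7 = 5/7
!(x <-> y) <-> ((z <-> x) <-> x) = 1/7 <-> 5/7 = 3/7
!(!(x <-> y) <-> ((z <-> x) <-> x)) = !3/7 = 4/7
(!((x || x) <-> (y <-> z)) -> (((z <-> z) <-> z) -> (x -> y))) <-> !(!(x <-> y) <-> ((z <-> x) <-> x)) = 1 <-> 4/7 = 4/7

4/7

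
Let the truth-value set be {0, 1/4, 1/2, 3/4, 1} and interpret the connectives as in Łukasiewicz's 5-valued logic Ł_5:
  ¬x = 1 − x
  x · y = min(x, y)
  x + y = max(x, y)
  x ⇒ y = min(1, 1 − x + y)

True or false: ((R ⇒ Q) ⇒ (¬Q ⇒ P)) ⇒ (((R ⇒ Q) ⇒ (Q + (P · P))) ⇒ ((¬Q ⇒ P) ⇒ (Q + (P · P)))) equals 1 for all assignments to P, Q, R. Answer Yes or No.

No

Counterexample: take P = 1/4, Q = 1/4, R = 1.
R ⇒ Q = 1 ⇒ 1/4 = 1/4
¬Q = ¬1/4 = 3/4
¬Q ⇒ P = 3/4 ⇒ 1/4 = 1/2
(R ⇒ Q) ⇒ (¬Q ⇒ P) = 1/4 ⇒ 1/2 = 1
R ⇒ Q = 1 ⇒ 1/4 = 1/4
P · P = 1/4 · 1/4 = 1/4
Q + (P · P) = 1/4 + 1/4 = 1/4
(R ⇒ Q) ⇒ (Q + (P · P)) = 1/4 ⇒ 1/4 = 1
¬Q = ¬1/4 = 3/4
¬Q ⇒ P = 3/4 ⇒ 1/4 = 1/2
P · P = 1/4 · 1/4 = 1/4
Q + (P · P) = 1/4 + 1/4 = 1/4
(¬Q ⇒ P) ⇒ (Q + (P · P)) = 1/2 ⇒ 1/4 = 3/4
((R ⇒ Q) ⇒ (Q + (P · P))) ⇒ ((¬Q ⇒ P) ⇒ (Q + (P · P))) = 1 ⇒ 3/4 = 3/4
((R ⇒ Q) ⇒ (¬Q ⇒ P)) ⇒ (((R ⇒ Q) ⇒ (Q + (P · P))) ⇒ ((¬Q ⇒ P) ⇒ (Q + (P · P)))) = 1 ⇒ 3/4 = 3/4
This gives 3/4 ≠ 1.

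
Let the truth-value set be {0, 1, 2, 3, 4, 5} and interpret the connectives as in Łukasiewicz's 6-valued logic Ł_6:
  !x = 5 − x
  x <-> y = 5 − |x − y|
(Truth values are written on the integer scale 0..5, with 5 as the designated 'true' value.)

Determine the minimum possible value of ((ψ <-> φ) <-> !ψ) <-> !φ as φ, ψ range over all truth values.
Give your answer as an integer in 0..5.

Take φ = 4, ψ = 2:
ψ <-> φ = 2 <-> 4 = 3
!ψ = !2 = 3
(ψ <-> φ) <-> !ψ = 3 <-> 3 = 5
!φ = !4 = 1
((ψ <-> φ) <-> !ψ) <-> !φ = 5 <-> 1 = 1
No assignment yields a value below 1, so this is the minimum.

1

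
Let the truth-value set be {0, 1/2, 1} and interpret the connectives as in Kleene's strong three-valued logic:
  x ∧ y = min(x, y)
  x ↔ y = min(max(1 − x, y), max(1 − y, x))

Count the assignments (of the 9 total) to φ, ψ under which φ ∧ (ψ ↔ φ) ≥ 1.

1

φ = 0, ψ = 0 ↦ 0  <
φ = 0, ψ = 1/2 ↦ 0  <
φ = 0, ψ = 1 ↦ 0  <
φ = 1/2, ψ = 0 ↦ 1/2  <
φ = 1/2, ψ = 1/2 ↦ 1/2  <
φ = 1/2, ψ = 1 ↦ 1/2  <
φ = 1, ψ = 0 ↦ 0  <
φ = 1, ψ = 1/2 ↦ 1/2  <
φ = 1, ψ = 1 ↦ 1  ≥
So 1 of the 9 assignments meets the threshold.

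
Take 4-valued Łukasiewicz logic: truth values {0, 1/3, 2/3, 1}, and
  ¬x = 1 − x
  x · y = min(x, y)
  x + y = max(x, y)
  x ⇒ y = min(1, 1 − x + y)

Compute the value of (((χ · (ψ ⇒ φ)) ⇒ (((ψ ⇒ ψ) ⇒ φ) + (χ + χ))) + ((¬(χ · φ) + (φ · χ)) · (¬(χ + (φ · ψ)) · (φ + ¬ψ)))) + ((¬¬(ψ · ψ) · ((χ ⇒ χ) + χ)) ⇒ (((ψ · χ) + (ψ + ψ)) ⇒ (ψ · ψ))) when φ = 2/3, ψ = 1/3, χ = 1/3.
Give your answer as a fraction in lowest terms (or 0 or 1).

ψ ⇒ φ = 1/3 ⇒ 2/3 = 1
χ · (ψ ⇒ φ) = 1/3 · 1 = 1/3
ψ ⇒ ψ = 1/3 ⇒ 1/3 = 1
(ψ ⇒ ψ) ⇒ φ = 1 ⇒ 2/3 = 2/3
χ + χ = 1/3 + 1/3 = 1/3
((ψ ⇒ ψ) ⇒ φ) + (χ + χ) = 2/3 + 1/3 = 2/3
(χ · (ψ ⇒ φ)) ⇒ (((ψ ⇒ ψ) ⇒ φ) + (χ + χ)) = 1/3 ⇒ 2/3 = 1
χ · φ = 1/3 · 2/3 = 1/3
¬(χ · φ) = ¬1/3 = 2/3
φ · χ = 2/3 · 1/3 = 1/3
¬(χ · φ) + (φ · χ) = 2/3 + 1/3 = 2/3
φ · ψ = 2/3 · 1/3 = 1/3
χ + (φ · ψ) = 1/3 + 1/3 = 1/3
¬(χ + (φ · ψ)) = ¬1/3 = 2/3
¬ψ = ¬1/3 = 2/3
φ + ¬ψ = 2/3 + 2/3 = 2/3
¬(χ + (φ · ψ)) · (φ + ¬ψ) = 2/3 · 2/3 = 2/3
(¬(χ · φ) + (φ · χ)) · (¬(χ + (φ · ψ)) · (φ + ¬ψ)) = 2/3 · 2/3 = 2/3
((χ · (ψ ⇒ φ)) ⇒ (((ψ ⇒ ψ) ⇒ φ) + (χ + χ))) + ((¬(χ · φ) + (φ · χ)) · (¬(χ + (φ · ψ)) · (φ + ¬ψ))) = 1 + 2/3 = 1
ψ · ψ = 1/3 · 1/3 = 1/3
¬(ψ · ψ) = ¬1/3 = 2/3
¬¬(ψ · ψ) = ¬2/3 = 1/3
χ ⇒ χ = 1/3 ⇒ 1/3 = 1
(χ ⇒ χ) + χ = 1 + 1/3 = 1
¬¬(ψ · ψ) · ((χ ⇒ χ) + χ) = 1/3 · 1 = 1/3
ψ · χ = 1/3 · 1/3 = 1/3
ψ + ψ = 1/3 + 1/3 = 1/3
(ψ · χ) + (ψ + ψ) = 1/3 + 1/3 = 1/3
ψ · ψ = 1/3 · 1/3 = 1/3
((ψ · χ) + (ψ + ψ)) ⇒ (ψ · ψ) = 1/3 ⇒ 1/3 = 1
(¬¬(ψ · ψ) · ((χ ⇒ χ) + χ)) ⇒ (((ψ · χ) + (ψ + ψ)) ⇒ (ψ · ψ)) = 1/3 ⇒ 1 = 1
(((χ · (ψ ⇒ φ)) ⇒ (((ψ ⇒ ψ) ⇒ φ) + (χ + χ))) + ((¬(χ · φ) + (φ · χ)) · (¬(χ + (φ · ψ)) · (φ + ¬ψ)))) + ((¬¬(ψ · ψ) · ((χ ⇒ χ) + χ)) ⇒ (((ψ · χ) + (ψ + ψ)) ⇒ (ψ · ψ))) = 1 + 1 = 1

1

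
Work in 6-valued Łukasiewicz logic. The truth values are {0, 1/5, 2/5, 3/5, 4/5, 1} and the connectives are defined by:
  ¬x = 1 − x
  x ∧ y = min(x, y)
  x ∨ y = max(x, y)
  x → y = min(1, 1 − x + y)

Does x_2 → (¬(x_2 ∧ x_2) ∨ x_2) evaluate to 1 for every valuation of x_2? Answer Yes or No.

x_2 = 0 ↦ 1
x_2 = 1/5 ↦ 1
x_2 = 2/5 ↦ 1
x_2 = 3/5 ↦ 1
x_2 = 4/5 ↦ 1
x_2 = 1 ↦ 1
Every assignment gives a value ≥ 1.

Yes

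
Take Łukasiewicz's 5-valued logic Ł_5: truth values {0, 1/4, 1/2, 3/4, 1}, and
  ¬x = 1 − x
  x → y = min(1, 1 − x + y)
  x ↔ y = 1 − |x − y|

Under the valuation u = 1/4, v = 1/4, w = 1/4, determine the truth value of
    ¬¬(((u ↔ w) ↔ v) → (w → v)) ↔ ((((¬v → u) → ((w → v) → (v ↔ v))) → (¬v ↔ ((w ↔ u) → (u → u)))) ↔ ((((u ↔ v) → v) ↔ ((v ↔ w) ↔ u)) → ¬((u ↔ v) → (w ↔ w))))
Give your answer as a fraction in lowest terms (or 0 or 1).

u ↔ w = 1/4 ↔ 1/4 = 1
(u ↔ w) ↔ v = 1 ↔ 1/4 = 1/4
w → v = 1/4 → 1/4 = 1
((u ↔ w) ↔ v) → (w → v) = 1/4 → 1 = 1
¬(((u ↔ w) ↔ v) → (w → v)) = ¬1 = 0
¬¬(((u ↔ w) ↔ v) → (w → v)) = ¬0 = 1
¬v = ¬1/4 = 3/4
¬v → u = 3/4 → 1/4 = 1/2
w → v = 1/4 → 1/4 = 1
v ↔ v = 1/4 ↔ 1/4 = 1
(w → v) → (v ↔ v) = 1 → 1 = 1
(¬v → u) → ((w → v) → (v ↔ v)) = 1/2 → 1 = 1
¬v = ¬1/4 = 3/4
w ↔ u = 1/4 ↔ 1/4 = 1
u → u = 1/4 → 1/4 = 1
(w ↔ u) → (u → u) = 1 → 1 = 1
¬v ↔ ((w ↔ u) → (u → u)) = 3/4 ↔ 1 = 3/4
((¬v → u) → ((w → v) → (v ↔ v))) → (¬v ↔ ((w ↔ u) → (u → u))) = 1 → 3/4 = 3/4
u ↔ v = 1/4 ↔ 1/4 = 1
(u ↔ v) → v = 1 → 1/4 = 1/4
v ↔ w = 1/4 ↔ 1/4 = 1
(v ↔ w) ↔ u = 1 ↔ 1/4 = 1/4
((u ↔ v) → v) ↔ ((v ↔ w) ↔ u) = 1/4 ↔ 1/4 = 1
u ↔ v = 1/4 ↔ 1/4 = 1
w ↔ w = 1/4 ↔ 1/4 = 1
(u ↔ v) → (w ↔ w) = 1 → 1 = 1
¬((u ↔ v) → (w ↔ w)) = ¬1 = 0
(((u ↔ v) → v) ↔ ((v ↔ w) ↔ u)) → ¬((u ↔ v) → (w ↔ w)) = 1 → 0 = 0
(((¬v → u) → ((w → v) → (v ↔ v))) → (¬v ↔ ((w ↔ u) → (u → u)))) ↔ ((((u ↔ v) → v) ↔ ((v ↔ w) ↔ u)) → ¬((u ↔ v) → (w ↔ w))) = 3/4 ↔ 0 = 1/4
¬¬(((u ↔ w) ↔ v) → (w → v)) ↔ ((((¬v → u) → ((w → v) → (v ↔ v))) → (¬v ↔ ((w ↔ u) → (u → u)))) ↔ ((((u ↔ v) → v) ↔ ((v ↔ w) ↔ u)) → ¬((u ↔ v) → (w ↔ w)))) = 1 ↔ 1/4 = 1/4

1/4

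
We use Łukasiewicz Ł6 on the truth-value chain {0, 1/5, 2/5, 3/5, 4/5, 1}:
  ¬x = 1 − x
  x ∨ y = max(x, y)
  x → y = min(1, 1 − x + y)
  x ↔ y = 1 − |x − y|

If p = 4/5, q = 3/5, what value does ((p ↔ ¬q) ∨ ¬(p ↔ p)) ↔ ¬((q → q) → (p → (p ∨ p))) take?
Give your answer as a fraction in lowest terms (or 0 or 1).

2/5

¬q = ¬3/5 = 2/5
p ↔ ¬q = 4/5 ↔ 2/5 = 3/5
p ↔ p = 4/5 ↔ 4/5 = 1
¬(p ↔ p) = ¬1 = 0
(p ↔ ¬q) ∨ ¬(p ↔ p) = 3/5 ∨ 0 = 3/5
q → q = 3/5 → 3/5 = 1
p ∨ p = 4/5 ∨ 4/5 = 4/5
p → (p ∨ p) = 4/5 → 4/5 = 1
(q → q) → (p → (p ∨ p)) = 1 → 1 = 1
¬((q → q) → (p → (p ∨ p))) = ¬1 = 0
((p ↔ ¬q) ∨ ¬(p ↔ p)) ↔ ¬((q → q) → (p → (p ∨ p))) = 3/5 ↔ 0 = 2/5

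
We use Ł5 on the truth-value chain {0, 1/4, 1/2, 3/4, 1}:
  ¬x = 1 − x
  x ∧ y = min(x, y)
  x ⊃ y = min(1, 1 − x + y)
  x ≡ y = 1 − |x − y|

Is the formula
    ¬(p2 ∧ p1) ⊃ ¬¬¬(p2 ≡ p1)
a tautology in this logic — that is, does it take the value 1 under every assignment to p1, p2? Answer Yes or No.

No

Counterexample: take p1 = 0, p2 = 0.
p2 ∧ p1 = 0 ∧ 0 = 0
¬(p2 ∧ p1) = ¬0 = 1
p2 ≡ p1 = 0 ≡ 0 = 1
¬(p2 ≡ p1) = ¬1 = 0
¬¬(p2 ≡ p1) = ¬0 = 1
¬¬¬(p2 ≡ p1) = ¬1 = 0
¬(p2 ∧ p1) ⊃ ¬¬¬(p2 ≡ p1) = 1 ⊃ 0 = 0
This gives 0 ≠ 1.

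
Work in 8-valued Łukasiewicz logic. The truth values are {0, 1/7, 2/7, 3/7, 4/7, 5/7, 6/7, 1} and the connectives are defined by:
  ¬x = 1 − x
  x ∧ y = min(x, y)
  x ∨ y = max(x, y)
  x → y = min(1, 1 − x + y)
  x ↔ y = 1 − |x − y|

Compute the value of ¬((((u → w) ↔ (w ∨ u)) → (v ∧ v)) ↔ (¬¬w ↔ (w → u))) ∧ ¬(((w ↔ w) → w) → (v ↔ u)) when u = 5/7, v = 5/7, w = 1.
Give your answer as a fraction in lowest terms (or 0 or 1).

0

u → w = 5/7 → 1 = 1
w ∨ u = 1 ∨ 5/7 = 1
(u → w) ↔ (w ∨ u) = 1 ↔ 1 = 1
v ∧ v = 5/7 ∧ 5/7 = 5/7
((u → w) ↔ (w ∨ u)) → (v ∧ v) = 1 → 5/7 = 5/7
¬w = ¬1 = 0
¬¬w = ¬0 = 1
w → u = 1 → 5/7 = 5/7
¬¬w ↔ (w → u) = 1 ↔ 5/7 = 5/7
(((u → w) ↔ (w ∨ u)) → (v ∧ v)) ↔ (¬¬w ↔ (w → u)) = 5/7 ↔ 5/7 = 1
¬((((u → w) ↔ (w ∨ u)) → (v ∧ v)) ↔ (¬¬w ↔ (w → u))) = ¬1 = 0
w ↔ w = 1 ↔ 1 = 1
(w ↔ w) → w = 1 → 1 = 1
v ↔ u = 5/7 ↔ 5/7 = 1
((w ↔ w) → w) → (v ↔ u) = 1 → 1 = 1
¬(((w ↔ w) → w) → (v ↔ u)) = ¬1 = 0
¬((((u → w) ↔ (w ∨ u)) → (v ∧ v)) ↔ (¬¬w ↔ (w → u))) ∧ ¬(((w ↔ w) → w) → (v ↔ u)) = 0 ∧ 0 = 0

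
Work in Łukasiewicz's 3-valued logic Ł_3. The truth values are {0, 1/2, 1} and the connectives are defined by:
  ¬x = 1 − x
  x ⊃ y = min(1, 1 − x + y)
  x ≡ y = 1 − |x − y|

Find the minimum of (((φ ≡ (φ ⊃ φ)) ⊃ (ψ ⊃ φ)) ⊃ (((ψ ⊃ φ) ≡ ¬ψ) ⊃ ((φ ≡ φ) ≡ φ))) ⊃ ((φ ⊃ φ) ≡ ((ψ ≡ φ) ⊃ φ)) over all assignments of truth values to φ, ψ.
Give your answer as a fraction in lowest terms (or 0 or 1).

1/2

Take φ = 1/2, ψ = 1/2:
φ ⊃ φ = 1/2 ⊃ 1/2 = 1
φ ≡ (φ ⊃ φ) = 1/2 ≡ 1 = 1/2
ψ ⊃ φ = 1/2 ⊃ 1/2 = 1
(φ ≡ (φ ⊃ φ)) ⊃ (ψ ⊃ φ) = 1/2 ⊃ 1 = 1
ψ ⊃ φ = 1/2 ⊃ 1/2 = 1
¬ψ = ¬1/2 = 1/2
(ψ ⊃ φ) ≡ ¬ψ = 1 ≡ 1/2 = 1/2
φ ≡ φ = 1/2 ≡ 1/2 = 1
(φ ≡ φ) ≡ φ = 1 ≡ 1/2 = 1/2
((ψ ⊃ φ) ≡ ¬ψ) ⊃ ((φ ≡ φ) ≡ φ) = 1/2 ⊃ 1/2 = 1
((φ ≡ (φ ⊃ φ)) ⊃ (ψ ⊃ φ)) ⊃ (((ψ ⊃ φ) ≡ ¬ψ) ⊃ ((φ ≡ φ) ≡ φ)) = 1 ⊃ 1 = 1
φ ⊃ φ = 1/2 ⊃ 1/2 = 1
ψ ≡ φ = 1/2 ≡ 1/2 = 1
(ψ ≡ φ) ⊃ φ = 1 ⊃ 1/2 = 1/2
(φ ⊃ φ) ≡ ((ψ ≡ φ) ⊃ φ) = 1 ≡ 1/2 = 1/2
(((φ ≡ (φ ⊃ φ)) ⊃ (ψ ⊃ φ)) ⊃ (((ψ ⊃ φ) ≡ ¬ψ) ⊃ ((φ ≡ φ) ≡ φ))) ⊃ ((φ ⊃ φ) ≡ ((ψ ≡ φ) ⊃ φ)) = 1 ⊃ 1/2 = 1/2
No assignment yields a value below 1/2, so this is the minimum.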